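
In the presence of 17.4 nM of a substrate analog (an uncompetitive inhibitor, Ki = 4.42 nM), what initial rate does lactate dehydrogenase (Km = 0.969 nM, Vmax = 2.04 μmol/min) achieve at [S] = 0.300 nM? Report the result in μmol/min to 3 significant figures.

With α = 1 + [I]/Ki = 1 + 17.4/4.42 = 4.937, the uncompetitive rate law is v = (Vmax/α)·[S] / (Km/α + [S]).
v = (2.04/4.937)×0.300 / (0.969/4.937 + 0.300) = 0.1240/0.4963 = 0.250 μmol/min.

0.250 μmol/min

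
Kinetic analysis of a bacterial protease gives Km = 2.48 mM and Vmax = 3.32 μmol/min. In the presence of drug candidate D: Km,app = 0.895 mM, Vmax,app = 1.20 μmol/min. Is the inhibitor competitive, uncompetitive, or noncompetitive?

Both Km and Vmax decrease by the same factor (~2.77-fold) — characteristic of uncompetitive inhibition.

uncompetitive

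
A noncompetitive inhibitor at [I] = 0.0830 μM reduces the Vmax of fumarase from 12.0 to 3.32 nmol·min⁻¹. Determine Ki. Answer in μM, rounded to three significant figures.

0.0317 μM

Noncompetitive: Vmax,app = Vmax/α with α = 1 + [I]/Ki.
α = Vmax/Vmax,app = 12.0/3.32 = 3.614.
Since α = 1 + [I]/Ki, [I]/Ki = 3.614 − 1 = 2.614 and Ki = 0.0830/2.614 = 0.0317 μM.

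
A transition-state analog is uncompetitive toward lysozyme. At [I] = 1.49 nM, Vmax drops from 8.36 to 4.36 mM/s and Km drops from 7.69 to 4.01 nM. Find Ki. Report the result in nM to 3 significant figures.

Uncompetitive: Vmax,app = Vmax/α (and Km,app = Km/α) with α = 1 + [I]/Ki.
α = Vmax/Vmax,app = 8.36/4.36 = 1.917.
Since α = 1 + [I]/Ki, [I]/Ki = 1.917 − 1 = 0.9174 and Ki = 1.49/0.9174 = 1.62 nM.

1.62 nM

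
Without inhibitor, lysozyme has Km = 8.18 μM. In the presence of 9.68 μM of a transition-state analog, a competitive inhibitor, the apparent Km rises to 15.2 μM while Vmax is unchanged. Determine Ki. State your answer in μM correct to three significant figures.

11.3 μM

Competitive: Km,app = α·Km with α = 1 + [I]/Ki.
α = Km,app/Km = 15.2/8.18 = 1.858.
Since α = 1 + [I]/Ki, [I]/Ki = 1.858 − 1 = 0.8582 and Ki = 9.68/0.8582 = 11.3 μM.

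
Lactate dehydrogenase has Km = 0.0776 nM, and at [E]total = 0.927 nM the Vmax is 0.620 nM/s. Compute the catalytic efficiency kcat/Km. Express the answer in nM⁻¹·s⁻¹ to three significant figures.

8.62 nM⁻¹·s⁻¹

kcat = Vmax/[E]total = 0.620/0.927 = 0.669 s⁻¹.
kcat/Km = 0.669/0.0776 = 8.62 nM⁻¹·s⁻¹.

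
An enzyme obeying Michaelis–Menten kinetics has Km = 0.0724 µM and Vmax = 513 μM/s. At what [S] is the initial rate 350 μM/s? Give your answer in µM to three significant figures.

0.155 µM

Rearranging v = Vmax[S]/(Km+[S]) gives [S] = Km·v/(Vmax − v).
[S] = 0.0724 × 350 / (513 − 350) = 25.34/163.0 = 0.155 µM.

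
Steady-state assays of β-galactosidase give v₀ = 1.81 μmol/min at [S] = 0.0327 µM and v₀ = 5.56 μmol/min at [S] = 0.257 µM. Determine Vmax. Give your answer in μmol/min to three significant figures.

From v = Vmax[S]/(Km+[S]), each point gives Vmax = v(Km+[S])/[S].
Equating: 1.81(Km+0.0327)/0.0327 = 5.56(Km+0.257)/0.257.
55.35·Km + 1.81 = 21.63·Km + 5.56, so (55.35 − 21.63)·Km = 5.56 − 1.81.
Km = 3.750/33.72 = 0.111 µM; then Vmax = 1.81(0.111+0.0327)/0.0327 = 7.97 μmol/min.

7.97 μmol/min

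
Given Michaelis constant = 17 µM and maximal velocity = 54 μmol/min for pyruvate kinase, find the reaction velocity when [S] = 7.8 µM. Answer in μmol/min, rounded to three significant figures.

17.0 μmol/min

[S]/(Km+[S]) = 7.8/24.80 = 0.3145, the fractional saturation.
v = 0.3145 × Vmax = 0.3145 × 54 = 17.0 μmol/min.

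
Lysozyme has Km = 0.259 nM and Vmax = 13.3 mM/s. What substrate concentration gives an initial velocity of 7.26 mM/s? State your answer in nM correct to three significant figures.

Rearranging v = Vmax[S]/(Km+[S]) gives [S] = Km·v/(Vmax − v).
[S] = 0.259 × 7.26 / (13.3 − 7.26) = 1.880/6.040 = 0.311 nM.

0.311 nM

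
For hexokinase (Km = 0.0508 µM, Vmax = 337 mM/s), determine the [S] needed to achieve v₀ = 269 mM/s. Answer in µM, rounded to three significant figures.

0.201 µM

Rearranging v = Vmax[S]/(Km+[S]) gives [S] = Km·v/(Vmax − v).
[S] = 0.0508 × 269 / (337 − 269) = 13.67/68.00 = 0.201 µM.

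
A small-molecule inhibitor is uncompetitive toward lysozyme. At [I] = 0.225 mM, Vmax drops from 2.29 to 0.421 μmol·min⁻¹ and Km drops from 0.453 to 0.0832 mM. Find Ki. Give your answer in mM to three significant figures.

0.0507 mM

Uncompetitive: Vmax,app = Vmax/α (and Km,app = Km/α) with α = 1 + [I]/Ki.
α = Vmax/Vmax,app = 2.29/0.421 = 5.439.
Ki = [I]/(α − 1) = 0.225/4.439 = 0.0507 mM.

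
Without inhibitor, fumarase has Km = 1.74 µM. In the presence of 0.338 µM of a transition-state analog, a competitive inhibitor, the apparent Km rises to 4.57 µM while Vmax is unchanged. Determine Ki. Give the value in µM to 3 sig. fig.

0.208 µM

Competitive: Km,app = α·Km with α = 1 + [I]/Ki.
α = Km,app/Km = 4.57/1.74 = 2.626.
Ki = [I]/(α − 1) = 0.338/1.626 = 0.208 µM.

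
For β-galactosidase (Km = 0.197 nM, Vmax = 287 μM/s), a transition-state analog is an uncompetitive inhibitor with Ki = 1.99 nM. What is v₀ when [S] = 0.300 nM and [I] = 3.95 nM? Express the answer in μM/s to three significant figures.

78.8 μM/s

With α = 1 + [I]/Ki = 1 + 3.95/1.99 = 2.985, the uncompetitive rate law is v = (Vmax/α)·[S] / (Km/α + [S]).
v = (287/2.985)×0.300 / (0.197/2.985 + 0.300) = 28.84/0.3660 = 78.8 μM/s.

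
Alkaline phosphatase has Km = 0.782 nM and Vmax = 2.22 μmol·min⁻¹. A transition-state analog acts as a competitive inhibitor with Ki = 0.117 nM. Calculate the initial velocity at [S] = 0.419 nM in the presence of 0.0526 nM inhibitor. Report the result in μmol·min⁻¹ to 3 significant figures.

With α = 1 + [I]/Ki = 1 + 0.0526/0.117 = 1.450, the competitive rate law is v = Vmax[S] / (αKm + [S]).
v = 2.22×0.419 / (1.450×0.782 + 0.419) = 0.9302/1.553 = 0.599 μmol·min⁻¹.

0.599 μmol·min⁻¹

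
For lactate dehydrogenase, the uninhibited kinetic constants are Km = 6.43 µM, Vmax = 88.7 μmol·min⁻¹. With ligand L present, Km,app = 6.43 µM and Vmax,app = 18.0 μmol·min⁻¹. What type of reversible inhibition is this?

Vmax decreases (88.7 → 18.0 μmol·min⁻¹) while Km is unchanged — pure noncompetitive inhibition.

noncompetitive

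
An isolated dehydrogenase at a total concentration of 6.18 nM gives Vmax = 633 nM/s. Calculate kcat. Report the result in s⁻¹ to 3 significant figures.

kcat = Vmax/[E]total = 633 nM/s / 6.18 nM = 102 s⁻¹.

102 s⁻¹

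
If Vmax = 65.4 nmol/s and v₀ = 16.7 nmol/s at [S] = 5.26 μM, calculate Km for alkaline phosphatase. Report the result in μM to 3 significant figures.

15.3 μM

From v = Vmax[S]/(Km+[S]), Km = [S](Vmax − v)/v.
Km = 5.26 × (65.4 − 16.7) / 16.7 = 256.2/16.7 = 15.3 μM.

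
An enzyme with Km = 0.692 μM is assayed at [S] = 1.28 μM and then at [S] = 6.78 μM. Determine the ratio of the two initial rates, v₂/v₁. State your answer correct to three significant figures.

1.40

The fractional saturations are [S]/(Km+[S]) = 1.28/1.972 = 0.6491 and 6.78/7.472 = 0.9074.
v₂/v₁ is just their ratio: 0.9074/0.6491 = 1.40.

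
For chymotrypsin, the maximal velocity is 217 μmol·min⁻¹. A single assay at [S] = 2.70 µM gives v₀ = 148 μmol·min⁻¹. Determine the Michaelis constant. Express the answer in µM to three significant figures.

1.26 µM

From v = Vmax[S]/(Km+[S]), Km = [S](Vmax − v)/v.
Km = 2.70 × (217 − 148) / 148 = 186.3/148 = 1.26 µM.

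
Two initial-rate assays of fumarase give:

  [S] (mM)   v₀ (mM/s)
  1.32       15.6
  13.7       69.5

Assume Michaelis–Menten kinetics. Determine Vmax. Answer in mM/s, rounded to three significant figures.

In reciprocal form, 1/v = (Km/Vmax)·(1/[S]) + 1/Vmax. The two points give (1/[S], 1/v) = (0.7576, 0.06410) and (0.07299, 0.01439).
Slope = (0.06410 − 0.01439)/(0.7576 − 0.07299) = 0.07262; intercept = 0.06410 − 0.07262×0.7576 = 0.009088.
Vmax = 1/intercept = 110 mM/s; Km = slope × Vmax = 0.07262 × 110 = 7.99 mM.

110 mM/s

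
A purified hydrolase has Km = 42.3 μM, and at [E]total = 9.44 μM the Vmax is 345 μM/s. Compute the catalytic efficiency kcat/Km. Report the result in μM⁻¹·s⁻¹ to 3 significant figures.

0.864 μM⁻¹·s⁻¹

kcat = Vmax/[E]total = 345/9.44 = 36.5 s⁻¹.
kcat/Km = 36.5/42.3 = 0.864 μM⁻¹·s⁻¹.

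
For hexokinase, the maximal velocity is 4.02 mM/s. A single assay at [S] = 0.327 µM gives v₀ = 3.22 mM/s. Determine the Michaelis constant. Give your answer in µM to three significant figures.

0.0812 µM

From v = Vmax[S]/(Km+[S]), Km = [S](Vmax − v)/v.
Km = 0.327 × (4.02 − 3.22) / 3.22 = 0.2616/3.22 = 0.0812 µM.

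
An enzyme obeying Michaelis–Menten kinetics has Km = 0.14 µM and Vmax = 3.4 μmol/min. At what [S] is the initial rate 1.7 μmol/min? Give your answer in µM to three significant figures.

Rearranging v = Vmax[S]/(Km+[S]) gives [S] = Km·v/(Vmax − v).
[S] = 0.14 × 1.7 / (3.4 − 1.7) = 0.2380/1.700 = 0.140 µM.

0.140 µM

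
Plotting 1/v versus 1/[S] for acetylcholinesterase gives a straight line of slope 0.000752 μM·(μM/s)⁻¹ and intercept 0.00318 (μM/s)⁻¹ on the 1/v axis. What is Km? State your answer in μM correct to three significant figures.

y-intercept = 1/Vmax ⇒ Vmax = 314 μM/s; slope = Km/Vmax ⇒ Km = slope × Vmax.
Km = 0.000752 × 314 = 0.236 μM.

0.236 μM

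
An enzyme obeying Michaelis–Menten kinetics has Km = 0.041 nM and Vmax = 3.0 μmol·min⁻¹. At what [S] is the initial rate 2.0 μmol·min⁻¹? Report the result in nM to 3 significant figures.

0.0820 nM

The required fractional saturation is v/Vmax = 2.0/3.0 = 0.6667.
Then [S]/(Km+[S]) = 0.6667 ⇒ [S] = 0.041 × 0.6667/(1 − 0.6667) = 0.0820 nM.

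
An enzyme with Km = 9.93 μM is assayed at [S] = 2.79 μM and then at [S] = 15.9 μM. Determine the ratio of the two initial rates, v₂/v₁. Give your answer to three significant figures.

2.81

The fractional saturations are [S]/(Km+[S]) = 2.79/12.72 = 0.2193 and 15.9/25.83 = 0.6156.
v₂/v₁ is just their ratio: 0.6156/0.2193 = 2.81.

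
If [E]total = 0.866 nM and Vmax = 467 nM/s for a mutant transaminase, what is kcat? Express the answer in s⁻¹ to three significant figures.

kcat = Vmax/[E]total = 467 nM/s / 0.866 nM = 539 s⁻¹.

539 s⁻¹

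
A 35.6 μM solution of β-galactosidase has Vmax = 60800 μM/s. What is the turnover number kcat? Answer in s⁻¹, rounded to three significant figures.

kcat = Vmax/[E]total = 60800 μM/s / 35.6 μM = 1710 s⁻¹.

1710 s⁻¹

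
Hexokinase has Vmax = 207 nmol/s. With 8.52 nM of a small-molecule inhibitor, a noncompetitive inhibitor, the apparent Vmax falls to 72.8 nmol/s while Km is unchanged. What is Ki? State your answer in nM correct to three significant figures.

Noncompetitive: Vmax,app = Vmax/α with α = 1 + [I]/Ki.
α = Vmax/Vmax,app = 207/72.8 = 2.843.
Ki = [I]/(α − 1) = 8.52/1.843 = 4.62 nM.

4.62 nM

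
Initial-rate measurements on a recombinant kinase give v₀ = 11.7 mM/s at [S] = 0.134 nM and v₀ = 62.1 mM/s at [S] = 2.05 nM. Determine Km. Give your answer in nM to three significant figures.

0.884 nM

From v = Vmax[S]/(Km+[S]), each point gives Vmax = v(Km+[S])/[S].
Equating: 11.7(Km+0.134)/0.134 = 62.1(Km+2.05)/2.05.
87.31·Km + 11.7 = 30.29·Km + 62.1, so (87.31 − 30.29)·Km = 62.1 − 11.7.
Km = 50.40/57.02 = 0.884 nM; then Vmax = 11.7(0.884+0.134)/0.134 = 88.9 mM/s.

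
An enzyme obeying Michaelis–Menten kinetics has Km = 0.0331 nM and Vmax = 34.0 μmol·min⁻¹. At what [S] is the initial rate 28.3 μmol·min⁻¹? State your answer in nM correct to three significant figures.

0.164 nM

The required fractional saturation is v/Vmax = 28.3/34.0 = 0.8324.
Then [S]/(Km+[S]) = 0.8324 ⇒ [S] = 0.0331 × 0.8324/(1 − 0.8324) = 0.164 nM.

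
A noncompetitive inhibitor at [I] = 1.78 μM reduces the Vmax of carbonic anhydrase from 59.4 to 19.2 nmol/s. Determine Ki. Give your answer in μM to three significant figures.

0.850 μM

Noncompetitive: Vmax,app = Vmax/α with α = 1 + [I]/Ki.
α = Vmax/Vmax,app = 59.4/19.2 = 3.094.
Since α = 1 + [I]/Ki, [I]/Ki = 3.094 − 1 = 2.094 and Ki = 1.78/2.094 = 0.850 μM.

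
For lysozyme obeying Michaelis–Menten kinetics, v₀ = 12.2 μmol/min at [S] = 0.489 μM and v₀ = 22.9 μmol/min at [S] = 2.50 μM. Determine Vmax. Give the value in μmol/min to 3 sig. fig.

29.1 μmol/min

From v = Vmax[S]/(Km+[S]), each point gives Vmax = v(Km+[S])/[S].
Equating: 12.2(Km+0.489)/0.489 = 22.9(Km+2.50)/2.50.
24.95·Km + 12.2 = 9.160·Km + 22.9, so (24.95 − 9.160)·Km = 22.9 − 12.2.
Km = 10.70/15.79 = 0.678 μM; then Vmax = 12.2(0.678+0.489)/0.489 = 29.1 μmol/min.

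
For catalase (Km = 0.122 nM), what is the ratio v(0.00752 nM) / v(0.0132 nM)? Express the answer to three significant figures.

0.595

Since Vmax cancels, v₂/v₁ = [S]₂(Km+[S]₁) / [S]₁(Km+[S]₂).
= 0.00752×(0.122+0.0132) / (0.0132×(0.122+0.00752)) = 0.001017/0.001710 = 0.595.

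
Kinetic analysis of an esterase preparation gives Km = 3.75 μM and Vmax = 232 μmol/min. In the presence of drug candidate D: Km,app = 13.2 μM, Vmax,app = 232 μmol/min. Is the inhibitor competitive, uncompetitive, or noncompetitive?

Km increases (3.75 → 13.2 μM) while Vmax is unchanged — the hallmark of competitive inhibition.

competitive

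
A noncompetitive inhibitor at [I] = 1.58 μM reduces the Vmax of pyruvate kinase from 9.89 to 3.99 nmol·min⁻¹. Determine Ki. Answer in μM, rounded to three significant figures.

1.07 μM

Noncompetitive: Vmax,app = Vmax/α with α = 1 + [I]/Ki.
α = Vmax/Vmax,app = 9.89/3.99 = 2.479.
Since α = 1 + [I]/Ki, [I]/Ki = 2.479 − 1 = 1.479 and Ki = 1.58/1.479 = 1.07 μM.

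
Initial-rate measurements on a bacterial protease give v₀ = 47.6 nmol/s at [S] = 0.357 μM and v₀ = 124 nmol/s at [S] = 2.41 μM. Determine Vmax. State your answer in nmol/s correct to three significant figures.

In reciprocal form, 1/v = (Km/Vmax)·(1/[S]) + 1/Vmax. The two points give (1/[S], 1/v) = (2.801, 0.02101) and (0.4149, 0.008065).
Slope = (0.02101 − 0.008065)/(2.801 − 0.4149) = 0.005425; intercept = 0.02101 − 0.005425×2.801 = 0.005814.
Vmax = 1/intercept = 172 nmol/s; Km = slope × Vmax = 0.005425 × 172 = 0.933 μM.

172 nmol/s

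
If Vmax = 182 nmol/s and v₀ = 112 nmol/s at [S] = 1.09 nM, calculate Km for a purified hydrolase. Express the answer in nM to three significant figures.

From v = Vmax[S]/(Km+[S]), Km = [S](Vmax − v)/v.
Km = 1.09 × (182 − 112) / 112 = 76.30/112 = 0.681 nM.

0.681 nM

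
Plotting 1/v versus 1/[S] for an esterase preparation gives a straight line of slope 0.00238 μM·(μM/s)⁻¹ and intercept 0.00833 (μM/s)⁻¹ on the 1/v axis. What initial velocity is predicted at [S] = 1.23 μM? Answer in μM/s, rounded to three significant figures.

97.4 μM/s

The y-intercept is 1/Vmax, so Vmax = 1/0.00833 = 120 μM/s.
The slope is Km/Vmax, so Km = 0.00238 × 120 = 0.286 μM.
Then v = 120 × 1.23/(0.286 + 1.23) = 97.4 μM/s.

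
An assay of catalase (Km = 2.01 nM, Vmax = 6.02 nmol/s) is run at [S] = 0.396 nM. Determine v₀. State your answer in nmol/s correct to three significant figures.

v = Vmax·[S]/(Km + [S]) = 6.02 × 0.396 / (2.01 + 0.396)
  = 2.384 / 2.406 = 0.991 nmol/s.

0.991 nmol/s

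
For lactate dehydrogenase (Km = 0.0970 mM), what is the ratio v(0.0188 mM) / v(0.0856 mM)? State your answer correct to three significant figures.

0.346

The fractional saturations are [S]/(Km+[S]) = 0.0856/0.1826 = 0.4688 and 0.0188/0.1158 = 0.1623.
v₂/v₁ is just their ratio: 0.1623/0.4688 = 0.346.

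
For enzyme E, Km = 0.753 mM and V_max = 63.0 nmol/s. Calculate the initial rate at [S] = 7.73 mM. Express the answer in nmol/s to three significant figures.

v = Vmax·[S]/(Km + [S]) = 63.0 × 7.73 / (0.753 + 7.73)
  = 487.0 / 8.483 = 57.4 nmol/s.

57.4 nmol/s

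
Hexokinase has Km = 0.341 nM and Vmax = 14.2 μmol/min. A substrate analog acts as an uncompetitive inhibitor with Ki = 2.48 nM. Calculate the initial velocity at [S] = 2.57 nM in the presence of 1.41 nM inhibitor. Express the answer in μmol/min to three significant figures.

With α = 1 + [I]/Ki = 1 + 1.41/2.48 = 1.569, the uncompetitive rate law is v = (Vmax/α)·[S] / (Km/α + [S]).
v = (14.2/1.569)×2.57 / (0.341/1.569 + 2.57) = 23.27/2.787 = 8.35 μmol/min.

8.35 μmol/min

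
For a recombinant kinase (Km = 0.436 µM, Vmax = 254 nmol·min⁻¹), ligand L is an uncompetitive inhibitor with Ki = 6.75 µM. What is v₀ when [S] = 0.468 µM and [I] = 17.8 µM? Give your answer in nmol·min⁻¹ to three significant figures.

α = 1 + [I]/Ki = 1 + 17.8/6.75 = 3.637.
For an uncompetitive inhibitor, both parameters are divided by α, giving Vmax/α and Km/α: Km,app = 0.120 µM, Vmax,app = 69.8 nmol·min⁻¹.
v = Vmax,app·[S]/(Km,app + [S]) = 69.8 × 0.468/(0.120 + 0.468) = 55.6 nmol·min⁻¹.

55.6 nmol·min⁻¹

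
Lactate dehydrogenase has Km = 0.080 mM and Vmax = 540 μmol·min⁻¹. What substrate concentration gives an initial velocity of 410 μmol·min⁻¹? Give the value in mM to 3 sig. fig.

0.252 mM

The required fractional saturation is v/Vmax = 410/540 = 0.7593.
Then [S]/(Km+[S]) = 0.7593 ⇒ [S] = 0.080 × 0.7593/(1 − 0.7593) = 0.252 mM.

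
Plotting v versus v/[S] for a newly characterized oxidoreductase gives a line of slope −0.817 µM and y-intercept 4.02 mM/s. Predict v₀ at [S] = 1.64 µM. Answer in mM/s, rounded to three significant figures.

In the Eadie–Hofstee form v = Vmax − Km·(v/[S]), the slope is −Km and the intercept is Vmax, so Km = 0.817 µM and Vmax = 4.02 mM/s.
v = 4.02 × 1.64/(0.817 + 1.64) = 2.68 mM/s.

2.68 mM/s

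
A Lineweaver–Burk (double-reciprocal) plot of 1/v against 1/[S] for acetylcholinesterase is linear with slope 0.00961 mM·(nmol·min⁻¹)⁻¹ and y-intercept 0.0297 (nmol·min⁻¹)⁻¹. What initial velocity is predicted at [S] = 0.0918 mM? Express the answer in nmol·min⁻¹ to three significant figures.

7.44 nmol·min⁻¹

The y-intercept is 1/Vmax, so Vmax = 1/0.0297 = 33.7 nmol·min⁻¹.
The slope is Km/Vmax, so Km = 0.00961 × 33.7 = 0.324 mM.
Then v = 33.7 × 0.0918/(0.324 + 0.0918) = 7.44 nmol·min⁻¹.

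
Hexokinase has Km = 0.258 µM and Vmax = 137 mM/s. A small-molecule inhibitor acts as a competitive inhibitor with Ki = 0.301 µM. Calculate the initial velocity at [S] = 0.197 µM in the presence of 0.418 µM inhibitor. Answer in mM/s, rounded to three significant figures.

33.2 mM/s

α = 1 + [I]/Ki = 1 + 0.418/0.301 = 2.389.
For a competitive inhibitor, Vmax is unchanged and the apparent Km becomes α·Km: Km,app = 0.616 µM, Vmax,app = 137 mM/s.
v = Vmax,app·[S]/(Km,app + [S]) = 137 × 0.197/(0.616 + 0.197) = 33.2 mM/s.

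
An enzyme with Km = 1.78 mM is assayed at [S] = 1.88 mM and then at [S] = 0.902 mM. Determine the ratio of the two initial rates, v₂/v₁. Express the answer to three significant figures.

0.655

The fractional saturations are [S]/(Km+[S]) = 1.88/3.660 = 0.5137 and 0.902/2.682 = 0.3363.
v₂/v₁ is just their ratio: 0.3363/0.5137 = 0.655.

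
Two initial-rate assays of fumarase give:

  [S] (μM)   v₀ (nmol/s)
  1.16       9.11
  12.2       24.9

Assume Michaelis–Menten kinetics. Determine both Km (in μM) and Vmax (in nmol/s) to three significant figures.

From v = Vmax[S]/(Km+[S]), each point gives Vmax = v(Km+[S])/[S].
Equating: 9.11(Km+1.16)/1.16 = 24.9(Km+12.2)/12.2.
7.853·Km + 9.11 = 2.041·Km + 24.9, so (7.853 − 2.041)·Km = 24.9 − 9.11.
Km = 15.79/5.812 = 2.72 μM; then Vmax = 9.11(2.72+1.16)/1.16 = 30.4 nmol/s.

Km = 2.72 μM; Vmax = 30.4 nmol/s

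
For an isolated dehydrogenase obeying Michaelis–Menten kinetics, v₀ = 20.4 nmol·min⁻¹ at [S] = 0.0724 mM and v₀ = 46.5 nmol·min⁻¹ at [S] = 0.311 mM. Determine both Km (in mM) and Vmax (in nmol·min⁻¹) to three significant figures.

Km = 0.197 mM; Vmax = 76.0 nmol·min⁻¹

From v = Vmax[S]/(Km+[S]), each point gives Vmax = v(Km+[S])/[S].
Equating: 20.4(Km+0.0724)/0.0724 = 46.5(Km+0.311)/0.311.
281.8·Km + 20.4 = 149.5·Km + 46.5, so (281.8 − 149.5)·Km = 46.5 − 20.4.
Km = 26.10/132.3 = 0.197 mM; then Vmax = 20.4(0.197+0.0724)/0.0724 = 76.0 nmol·min⁻¹.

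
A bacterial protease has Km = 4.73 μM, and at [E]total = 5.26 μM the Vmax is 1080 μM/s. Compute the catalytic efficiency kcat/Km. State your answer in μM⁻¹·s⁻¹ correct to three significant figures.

kcat = Vmax/[E]total = 1080/5.26 = 205 s⁻¹.
kcat/Km = 205/4.73 = 43.4 μM⁻¹·s⁻¹.

43.4 μM⁻¹·s⁻¹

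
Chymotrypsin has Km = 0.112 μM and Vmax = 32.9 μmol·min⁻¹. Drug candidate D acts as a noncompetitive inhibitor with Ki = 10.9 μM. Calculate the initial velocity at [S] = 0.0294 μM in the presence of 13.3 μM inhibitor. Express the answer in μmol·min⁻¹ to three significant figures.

With α = 1 + [I]/Ki = 1 + 13.3/10.9 = 2.220, the noncompetitive rate law is v = (Vmax/α)·[S] / (Km + [S]).
v = (32.9/2.220)×0.0294 / (0.112 + 0.0294) = 0.4357/0.1414 = 3.08 μmol·min⁻¹.

3.08 μmol·min⁻¹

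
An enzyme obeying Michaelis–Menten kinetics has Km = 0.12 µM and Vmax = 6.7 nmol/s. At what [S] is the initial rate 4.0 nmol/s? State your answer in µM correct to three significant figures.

0.178 µM

The required fractional saturation is v/Vmax = 4.0/6.7 = 0.5970.
Then [S]/(Km+[S]) = 0.5970 ⇒ [S] = 0.12 × 0.5970/(1 − 0.5970) = 0.178 µM.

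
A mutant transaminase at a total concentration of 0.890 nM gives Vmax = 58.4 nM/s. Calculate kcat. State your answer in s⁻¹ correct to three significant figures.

kcat = Vmax/[E]total = 58.4 nM/s / 0.890 nM = 65.6 s⁻¹.

65.6 s⁻¹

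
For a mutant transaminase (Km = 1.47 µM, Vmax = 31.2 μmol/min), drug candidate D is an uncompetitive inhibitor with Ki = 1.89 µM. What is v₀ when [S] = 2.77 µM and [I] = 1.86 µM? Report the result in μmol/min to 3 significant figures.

α = 1 + [I]/Ki = 1 + 1.86/1.89 = 1.984.
For an uncompetitive inhibitor, both parameters are divided by α, giving Vmax/α and Km/α: Km,app = 0.741 µM, Vmax,app = 15.7 μmol/min.
v = Vmax,app·[S]/(Km,app + [S]) = 15.7 × 2.77/(0.741 + 2.77) = 12.4 μmol/min.

12.4 μmol/min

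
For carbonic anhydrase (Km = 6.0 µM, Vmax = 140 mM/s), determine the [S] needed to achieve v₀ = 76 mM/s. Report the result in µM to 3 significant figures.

Rearranging v = Vmax[S]/(Km+[S]) gives [S] = Km·v/(Vmax − v).
[S] = 6.0 × 76 / (140 − 76) = 456.0/64.00 = 7.12 µM.

7.12 µM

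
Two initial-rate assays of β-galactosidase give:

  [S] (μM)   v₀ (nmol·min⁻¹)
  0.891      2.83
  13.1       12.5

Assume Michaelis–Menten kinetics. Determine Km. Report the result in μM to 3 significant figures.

4.35 μM

In reciprocal form, 1/v = (Km/Vmax)·(1/[S]) + 1/Vmax. The two points give (1/[S], 1/v) = (1.122, 0.3534) and (0.07634, 0.08000).
Slope = (0.3534 − 0.08000)/(1.122 − 0.07634) = 0.2613; intercept = 0.3534 − 0.2613×1.122 = 0.06005.
Vmax = 1/intercept = 16.7 nmol·min⁻¹; Km = slope × Vmax = 0.2613 × 16.7 = 4.35 μM.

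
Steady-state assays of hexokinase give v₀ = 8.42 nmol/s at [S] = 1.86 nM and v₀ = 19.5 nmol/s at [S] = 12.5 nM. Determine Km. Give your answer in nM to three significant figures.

In reciprocal form, 1/v = (Km/Vmax)·(1/[S]) + 1/Vmax. The two points give (1/[S], 1/v) = (0.5376, 0.1188) and (0.08000, 0.05128).
Slope = (0.1188 − 0.05128)/(0.5376 − 0.08000) = 0.1475; intercept = 0.1188 − 0.1475×0.5376 = 0.03949.
Vmax = 1/intercept = 25.3 nmol/s; Km = slope × Vmax = 0.1475 × 25.3 = 3.73 nM.

3.73 nM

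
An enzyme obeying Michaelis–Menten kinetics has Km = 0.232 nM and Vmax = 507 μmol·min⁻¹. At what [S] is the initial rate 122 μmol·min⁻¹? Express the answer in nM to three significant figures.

0.0735 nM

Rearranging v = Vmax[S]/(Km+[S]) gives [S] = Km·v/(Vmax − v).
[S] = 0.232 × 122 / (507 − 122) = 28.30/385.0 = 0.0735 nM.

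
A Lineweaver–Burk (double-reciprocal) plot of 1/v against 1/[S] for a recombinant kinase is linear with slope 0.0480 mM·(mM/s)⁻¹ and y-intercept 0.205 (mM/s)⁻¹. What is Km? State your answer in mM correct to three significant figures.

0.234 mM

y-intercept = 1/Vmax ⇒ Vmax = 4.88 mM/s; slope = Km/Vmax ⇒ Km = slope × Vmax.
Km = 0.0480 × 4.88 = 0.234 mM.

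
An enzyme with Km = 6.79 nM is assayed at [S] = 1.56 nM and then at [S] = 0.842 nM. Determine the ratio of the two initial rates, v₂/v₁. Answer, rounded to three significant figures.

The fractional saturations are [S]/(Km+[S]) = 1.56/8.350 = 0.1868 and 0.842/7.632 = 0.1103.
v₂/v₁ is just their ratio: 0.1103/0.1868 = 0.591.

0.591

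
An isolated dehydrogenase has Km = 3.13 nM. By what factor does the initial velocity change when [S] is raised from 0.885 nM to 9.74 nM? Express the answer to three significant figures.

Since Vmax cancels, v₂/v₁ = [S]₂(Km+[S]₁) / [S]₁(Km+[S]₂).
= 9.74×(3.13+0.885) / (0.885×(3.13+9.74)) = 39.11/11.39 = 3.43.

3.43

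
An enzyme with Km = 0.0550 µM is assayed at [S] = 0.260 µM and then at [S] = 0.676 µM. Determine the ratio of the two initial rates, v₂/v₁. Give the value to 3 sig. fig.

1.12

The fractional saturations are [S]/(Km+[S]) = 0.260/0.3150 = 0.8254 and 0.676/0.7310 = 0.9248.
v₂/v₁ is just their ratio: 0.9248/0.8254 = 1.12.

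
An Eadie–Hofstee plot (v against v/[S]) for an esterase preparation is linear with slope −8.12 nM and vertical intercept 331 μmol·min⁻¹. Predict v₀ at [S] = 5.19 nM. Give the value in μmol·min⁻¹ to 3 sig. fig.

In the Eadie–Hofstee form v = Vmax − Km·(v/[S]), the slope is −Km and the intercept is Vmax, so Km = 8.12 nM and Vmax = 331 μmol·min⁻¹.
v = 331 × 5.19/(8.12 + 5.19) = 129 μmol·min⁻¹.

129 μmol·min⁻¹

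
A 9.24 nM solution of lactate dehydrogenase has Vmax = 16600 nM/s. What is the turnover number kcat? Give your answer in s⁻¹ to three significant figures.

kcat = Vmax/[E]total = 16600 nM/s / 9.24 nM = 1800 s⁻¹.

1800 s⁻¹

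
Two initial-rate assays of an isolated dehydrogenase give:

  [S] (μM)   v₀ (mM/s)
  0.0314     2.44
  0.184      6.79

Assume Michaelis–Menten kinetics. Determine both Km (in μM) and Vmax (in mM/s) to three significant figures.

In reciprocal form, 1/v = (Km/Vmax)·(1/[S]) + 1/Vmax. The two points give (1/[S], 1/v) = (31.85, 0.4098) and (5.435, 0.1473).
Slope = (0.4098 − 0.1473)/(31.85 − 5.435) = 0.009941; intercept = 0.4098 − 0.009941×31.85 = 0.09325.
Vmax = 1/intercept = 10.7 mM/s; Km = slope × Vmax = 0.009941 × 10.7 = 0.107 μM.

Km = 0.107 μM; Vmax = 10.7 mM/s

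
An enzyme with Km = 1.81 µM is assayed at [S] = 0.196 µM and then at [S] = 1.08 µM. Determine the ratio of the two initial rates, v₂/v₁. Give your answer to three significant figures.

3.82

The fractional saturations are [S]/(Km+[S]) = 0.196/2.006 = 0.09771 and 1.08/2.890 = 0.3737.
v₂/v₁ is just their ratio: 0.3737/0.09771 = 3.82.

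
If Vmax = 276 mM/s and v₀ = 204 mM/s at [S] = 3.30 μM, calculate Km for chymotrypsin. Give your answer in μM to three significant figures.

From v = Vmax[S]/(Km+[S]), Km = [S](Vmax − v)/v.
Km = 3.30 × (276 − 204) / 204 = 237.6/204 = 1.16 μM.

1.16 μM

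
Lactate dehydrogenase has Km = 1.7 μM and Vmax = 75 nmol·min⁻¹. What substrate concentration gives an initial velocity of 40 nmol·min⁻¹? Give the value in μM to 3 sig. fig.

1.94 μM

The required fractional saturation is v/Vmax = 40/75 = 0.5333.
Then [S]/(Km+[S]) = 0.5333 ⇒ [S] = 1.7 × 0.5333/(1 − 0.5333) = 1.94 μM.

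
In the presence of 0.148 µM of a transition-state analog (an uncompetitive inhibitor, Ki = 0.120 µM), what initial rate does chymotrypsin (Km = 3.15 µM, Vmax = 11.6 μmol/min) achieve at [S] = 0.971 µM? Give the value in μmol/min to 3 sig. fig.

α = 1 + [I]/Ki = 1 + 0.148/0.120 = 2.233.
For an uncompetitive inhibitor, both parameters are divided by α, giving Vmax/α and Km/α: Km,app = 1.41 µM, Vmax,app = 5.19 μmol/min.
v = Vmax,app·[S]/(Km,app + [S]) = 5.19 × 0.971/(1.41 + 0.971) = 2.12 μmol/min.

2.12 μmol/min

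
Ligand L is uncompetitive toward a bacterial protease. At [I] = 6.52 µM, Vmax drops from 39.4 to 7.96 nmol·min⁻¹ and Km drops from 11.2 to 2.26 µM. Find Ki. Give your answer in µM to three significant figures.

Uncompetitive: Vmax,app = Vmax/α (and Km,app = Km/α) with α = 1 + [I]/Ki.
α = Vmax/Vmax,app = 39.4/7.96 = 4.950.
Since α = 1 + [I]/Ki, [I]/Ki = 4.950 − 1 = 3.950 and Ki = 6.52/3.950 = 1.65 µM.

1.65 µM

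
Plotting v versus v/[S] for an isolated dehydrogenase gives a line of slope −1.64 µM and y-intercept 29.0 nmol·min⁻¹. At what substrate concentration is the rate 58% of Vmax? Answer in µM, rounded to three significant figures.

2.26 µM

The Eadie–Hofstee slope gives Km = 1.64 µM (slope = −Km).
v/Vmax = [S]/(Km+[S]) = 0.58 ⇒ [S] = Km·0.58/(1−0.58) = 1.64 × 1.381 = 2.26 µM.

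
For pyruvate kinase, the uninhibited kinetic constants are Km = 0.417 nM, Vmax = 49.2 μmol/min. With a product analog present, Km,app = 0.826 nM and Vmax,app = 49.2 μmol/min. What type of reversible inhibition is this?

competitive

Km increases (0.417 → 0.826 nM) while Vmax is unchanged — the hallmark of competitive inhibition.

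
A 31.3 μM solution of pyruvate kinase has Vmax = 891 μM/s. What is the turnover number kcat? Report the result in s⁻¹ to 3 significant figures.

28.5 s⁻¹

kcat = Vmax/[E]total = 891 μM/s / 31.3 μM = 28.5 s⁻¹.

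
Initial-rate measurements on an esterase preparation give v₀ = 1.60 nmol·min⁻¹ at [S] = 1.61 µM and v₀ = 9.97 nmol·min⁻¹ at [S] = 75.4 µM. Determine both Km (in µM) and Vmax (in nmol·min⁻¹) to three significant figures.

From v = Vmax[S]/(Km+[S]), each point gives Vmax = v(Km+[S])/[S].
Equating: 1.60(Km+1.61)/1.61 = 9.97(Km+75.4)/75.4.
0.9938·Km + 1.60 = 0.1322·Km + 9.97, so (0.9938 − 0.1322)·Km = 9.97 − 1.60.
Km = 8.370/0.8616 = 9.71 µM; then Vmax = 1.60(9.71+1.61)/1.61 = 11.3 nmol·min⁻¹.

Km = 9.71 µM; Vmax = 11.3 nmol·min⁻¹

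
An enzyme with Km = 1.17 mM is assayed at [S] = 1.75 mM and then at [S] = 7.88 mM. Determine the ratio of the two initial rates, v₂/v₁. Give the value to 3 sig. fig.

The fractional saturations are [S]/(Km+[S]) = 1.75/2.920 = 0.5993 and 7.88/9.050 = 0.8707.
v₂/v₁ is just their ratio: 0.8707/0.5993 = 1.45.

1.45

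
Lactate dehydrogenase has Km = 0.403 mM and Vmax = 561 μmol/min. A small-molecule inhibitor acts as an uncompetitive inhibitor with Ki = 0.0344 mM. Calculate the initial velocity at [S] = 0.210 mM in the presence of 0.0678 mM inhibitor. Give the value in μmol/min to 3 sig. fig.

115 μmol/min

α = 1 + [I]/Ki = 1 + 0.0678/0.0344 = 2.971.
For an uncompetitive inhibitor, both parameters are divided by α, giving Vmax/α and Km/α: Km,app = 0.136 mM, Vmax,app = 189 μmol/min.
v = Vmax,app·[S]/(Km,app + [S]) = 189 × 0.210/(0.136 + 0.210) = 115 μmol/min.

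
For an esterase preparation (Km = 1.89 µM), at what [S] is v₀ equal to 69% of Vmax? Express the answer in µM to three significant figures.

v/Vmax = [S]/(Km+[S]) = 0.69, so [S] = Km·0.69/(1 − 0.69) = 1.89 × 2.226.
[S] = 4.21 µM.

4.21 µM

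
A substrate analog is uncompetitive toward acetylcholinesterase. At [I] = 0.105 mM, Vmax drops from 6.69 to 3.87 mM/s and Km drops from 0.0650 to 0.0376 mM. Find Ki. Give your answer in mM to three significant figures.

Uncompetitive: Vmax,app = Vmax/α (and Km,app = Km/α) with α = 1 + [I]/Ki.
α = Vmax/Vmax,app = 6.69/3.87 = 1.729.
Ki = [I]/(α − 1) = 0.105/0.7287 = 0.144 mM.

0.144 mM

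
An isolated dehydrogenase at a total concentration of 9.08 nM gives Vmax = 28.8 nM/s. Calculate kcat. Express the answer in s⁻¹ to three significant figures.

3.17 s⁻¹

kcat = Vmax/[E]total = 28.8 nM/s / 9.08 nM = 3.17 s⁻¹.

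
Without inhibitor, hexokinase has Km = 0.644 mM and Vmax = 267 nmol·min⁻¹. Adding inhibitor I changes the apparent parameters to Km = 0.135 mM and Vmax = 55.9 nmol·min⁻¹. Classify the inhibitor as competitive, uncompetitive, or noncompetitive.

Both Km and Vmax decrease by the same factor (~4.78-fold) — characteristic of uncompetitive inhibition.

uncompetitive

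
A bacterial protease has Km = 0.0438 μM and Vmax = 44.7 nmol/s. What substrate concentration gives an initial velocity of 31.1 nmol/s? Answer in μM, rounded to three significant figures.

The required fractional saturation is v/Vmax = 31.1/44.7 = 0.6957.
Then [S]/(Km+[S]) = 0.6957 ⇒ [S] = 0.0438 × 0.6957/(1 − 0.6957) = 0.100 μM.

0.100 μM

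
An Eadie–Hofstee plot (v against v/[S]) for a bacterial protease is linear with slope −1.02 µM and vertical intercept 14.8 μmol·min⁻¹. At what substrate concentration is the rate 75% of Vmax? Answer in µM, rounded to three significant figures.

The Eadie–Hofstee slope gives Km = 1.02 µM (slope = −Km).
v/Vmax = [S]/(Km+[S]) = 0.75 ⇒ [S] = Km·0.75/(1−0.75) = 1.02 × 3.000 = 3.06 µM.

3.06 µM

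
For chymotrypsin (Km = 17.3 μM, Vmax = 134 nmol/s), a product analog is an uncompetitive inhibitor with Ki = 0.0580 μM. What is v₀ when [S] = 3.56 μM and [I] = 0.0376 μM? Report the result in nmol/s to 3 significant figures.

With α = 1 + [I]/Ki = 1 + 0.0376/0.0580 = 1.648, the uncompetitive rate law is v = (Vmax/α)·[S] / (Km/α + [S]).
v = (134/1.648)×3.56 / (17.3/1.648 + 3.56) = 289.4/14.06 = 20.6 nmol/s.

20.6 nmol/s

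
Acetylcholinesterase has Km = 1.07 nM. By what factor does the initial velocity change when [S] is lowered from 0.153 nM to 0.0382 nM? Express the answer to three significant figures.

0.276

The fractional saturations are [S]/(Km+[S]) = 0.153/1.223 = 0.1251 and 0.0382/1.108 = 0.03447.
v₂/v₁ is just their ratio: 0.03447/0.1251 = 0.276.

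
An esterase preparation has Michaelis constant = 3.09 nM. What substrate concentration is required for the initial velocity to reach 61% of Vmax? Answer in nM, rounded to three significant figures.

v/Vmax = [S]/(Km+[S]) = 0.61, so [S] = Km·0.61/(1 − 0.61) = 3.09 × 1.564.
[S] = 4.83 nM.

4.83 nM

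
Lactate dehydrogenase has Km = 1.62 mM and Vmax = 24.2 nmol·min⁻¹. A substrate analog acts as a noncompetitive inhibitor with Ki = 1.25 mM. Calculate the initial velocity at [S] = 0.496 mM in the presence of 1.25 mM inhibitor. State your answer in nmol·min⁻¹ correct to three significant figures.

2.84 nmol·min⁻¹

α = 1 + [I]/Ki = 1 + 1.25/1.25 = 2.000.
For a noncompetitive inhibitor, Vmax is reduced to Vmax/α while Km is unchanged: Km,app = 1.62 mM, Vmax,app = 12.1 nmol·min⁻¹.
v = Vmax,app·[S]/(Km,app + [S]) = 12.1 × 0.496/(1.62 + 0.496) = 2.84 nmol·min⁻¹.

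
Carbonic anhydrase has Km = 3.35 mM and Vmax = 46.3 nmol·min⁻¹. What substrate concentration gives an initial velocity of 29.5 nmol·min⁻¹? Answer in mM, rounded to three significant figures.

Rearranging v = Vmax[S]/(Km+[S]) gives [S] = Km·v/(Vmax − v).
[S] = 3.35 × 29.5 / (46.3 − 29.5) = 98.82/16.80 = 5.88 mM.

5.88 mM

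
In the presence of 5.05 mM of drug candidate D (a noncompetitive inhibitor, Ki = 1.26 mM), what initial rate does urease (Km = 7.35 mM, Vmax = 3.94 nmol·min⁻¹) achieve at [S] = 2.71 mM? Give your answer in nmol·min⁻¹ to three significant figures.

α = 1 + [I]/Ki = 1 + 5.05/1.26 = 5.008.
For a noncompetitive inhibitor, Vmax is reduced to Vmax/α while Km is unchanged: Km,app = 7.35 mM, Vmax,app = 0.787 nmol·min⁻¹.
v = Vmax,app·[S]/(Km,app + [S]) = 0.787 × 2.71/(7.35 + 2.71) = 0.212 nmol·min⁻¹.

0.212 nmol·min⁻¹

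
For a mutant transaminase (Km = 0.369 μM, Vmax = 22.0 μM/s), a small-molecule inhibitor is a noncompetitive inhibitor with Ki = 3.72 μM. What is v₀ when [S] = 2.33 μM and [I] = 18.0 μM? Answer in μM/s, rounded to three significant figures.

3.25 μM/s

With α = 1 + [I]/Ki = 1 + 18.0/3.72 = 5.839, the noncompetitive rate law is v = (Vmax/α)·[S] / (Km + [S]).
v = (22.0/5.839)×2.33 / (0.369 + 2.33) = 8.779/2.699 = 3.25 μM/s.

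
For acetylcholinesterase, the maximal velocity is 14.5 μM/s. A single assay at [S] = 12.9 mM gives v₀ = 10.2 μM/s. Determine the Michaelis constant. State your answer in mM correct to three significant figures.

v/Vmax = 10.2/14.5 = 0.7034 = [S]/(Km+[S]).
So Km + [S] = [S]/0.7034 = 18.34 mM, giving Km = 18.34 − 12.9 = 5.44 mM.

5.44 mM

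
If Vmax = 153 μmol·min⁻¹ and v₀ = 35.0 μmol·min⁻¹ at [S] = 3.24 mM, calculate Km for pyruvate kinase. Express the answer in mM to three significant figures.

v/Vmax = 35.0/153 = 0.2288 = [S]/(Km+[S]).
So Km + [S] = [S]/0.2288 = 14.16 mM, giving Km = 14.16 − 3.24 = 10.9 mM.

10.9 mM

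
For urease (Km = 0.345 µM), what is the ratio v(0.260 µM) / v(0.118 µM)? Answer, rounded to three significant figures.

1.69

Since Vmax cancels, v₂/v₁ = [S]₂(Km+[S]₁) / [S]₁(Km+[S]₂).
= 0.260×(0.345+0.118) / (0.118×(0.345+0.260)) = 0.1204/0.07139 = 1.69.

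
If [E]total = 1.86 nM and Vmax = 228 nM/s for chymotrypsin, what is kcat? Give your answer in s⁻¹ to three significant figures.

kcat = Vmax/[E]total = 228 nM/s / 1.86 nM = 123 s⁻¹.

123 s⁻¹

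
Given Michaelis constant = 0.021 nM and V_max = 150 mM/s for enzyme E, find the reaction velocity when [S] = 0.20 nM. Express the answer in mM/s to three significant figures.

136 mM/s

v = Vmax·[S]/(Km + [S]) = 150 × 0.20 / (0.021 + 0.20)
  = 30.00 / 0.2210 = 136 mM/s.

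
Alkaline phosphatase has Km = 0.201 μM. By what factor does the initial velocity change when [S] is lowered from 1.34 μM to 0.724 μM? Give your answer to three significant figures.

The fractional saturations are [S]/(Km+[S]) = 1.34/1.541 = 0.8696 and 0.724/0.9250 = 0.7827.
v₂/v₁ is just their ratio: 0.7827/0.8696 = 0.900.

0.900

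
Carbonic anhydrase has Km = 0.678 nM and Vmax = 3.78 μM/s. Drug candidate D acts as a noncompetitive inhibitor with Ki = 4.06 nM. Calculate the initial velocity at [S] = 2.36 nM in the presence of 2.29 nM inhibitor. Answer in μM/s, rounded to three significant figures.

1.88 μM/s

α = 1 + [I]/Ki = 1 + 2.29/4.06 = 1.564.
For a noncompetitive inhibitor, Vmax is reduced to Vmax/α while Km is unchanged: Km,app = 0.678 nM, Vmax,app = 2.42 μM/s.
v = Vmax,app·[S]/(Km,app + [S]) = 2.42 × 2.36/(0.678 + 2.36) = 1.88 μM/s.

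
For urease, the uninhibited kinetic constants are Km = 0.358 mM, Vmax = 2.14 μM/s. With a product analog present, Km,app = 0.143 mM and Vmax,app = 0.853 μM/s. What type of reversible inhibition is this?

Both Km and Vmax decrease by the same factor (~2.51-fold) — characteristic of uncompetitive inhibition.

uncompetitive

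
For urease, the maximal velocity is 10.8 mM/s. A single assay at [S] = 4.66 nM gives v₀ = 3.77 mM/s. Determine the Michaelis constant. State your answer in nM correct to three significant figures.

From v = Vmax[S]/(Km+[S]), Km = [S](Vmax − v)/v.
Km = 4.66 × (10.8 − 3.77) / 3.77 = 32.76/3.77 = 8.69 nM.

8.69 nM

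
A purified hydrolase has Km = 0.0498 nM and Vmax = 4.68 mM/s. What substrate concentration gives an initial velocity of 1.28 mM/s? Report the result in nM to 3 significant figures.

The required fractional saturation is v/Vmax = 1.28/4.68 = 0.2735.
Then [S]/(Km+[S]) = 0.2735 ⇒ [S] = 0.0498 × 0.2735/(1 − 0.2735) = 0.0187 nM.

0.0187 nM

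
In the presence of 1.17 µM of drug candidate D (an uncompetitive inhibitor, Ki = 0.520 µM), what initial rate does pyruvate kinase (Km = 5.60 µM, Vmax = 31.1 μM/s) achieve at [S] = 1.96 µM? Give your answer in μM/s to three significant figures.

With α = 1 + [I]/Ki = 1 + 1.17/0.520 = 3.250, the uncompetitive rate law is v = (Vmax/α)·[S] / (Km/α + [S]).
v = (31.1/3.250)×1.96 / (5.60/3.250 + 1.96) = 18.76/3.683 = 5.09 μM/s.

5.09 μM/s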